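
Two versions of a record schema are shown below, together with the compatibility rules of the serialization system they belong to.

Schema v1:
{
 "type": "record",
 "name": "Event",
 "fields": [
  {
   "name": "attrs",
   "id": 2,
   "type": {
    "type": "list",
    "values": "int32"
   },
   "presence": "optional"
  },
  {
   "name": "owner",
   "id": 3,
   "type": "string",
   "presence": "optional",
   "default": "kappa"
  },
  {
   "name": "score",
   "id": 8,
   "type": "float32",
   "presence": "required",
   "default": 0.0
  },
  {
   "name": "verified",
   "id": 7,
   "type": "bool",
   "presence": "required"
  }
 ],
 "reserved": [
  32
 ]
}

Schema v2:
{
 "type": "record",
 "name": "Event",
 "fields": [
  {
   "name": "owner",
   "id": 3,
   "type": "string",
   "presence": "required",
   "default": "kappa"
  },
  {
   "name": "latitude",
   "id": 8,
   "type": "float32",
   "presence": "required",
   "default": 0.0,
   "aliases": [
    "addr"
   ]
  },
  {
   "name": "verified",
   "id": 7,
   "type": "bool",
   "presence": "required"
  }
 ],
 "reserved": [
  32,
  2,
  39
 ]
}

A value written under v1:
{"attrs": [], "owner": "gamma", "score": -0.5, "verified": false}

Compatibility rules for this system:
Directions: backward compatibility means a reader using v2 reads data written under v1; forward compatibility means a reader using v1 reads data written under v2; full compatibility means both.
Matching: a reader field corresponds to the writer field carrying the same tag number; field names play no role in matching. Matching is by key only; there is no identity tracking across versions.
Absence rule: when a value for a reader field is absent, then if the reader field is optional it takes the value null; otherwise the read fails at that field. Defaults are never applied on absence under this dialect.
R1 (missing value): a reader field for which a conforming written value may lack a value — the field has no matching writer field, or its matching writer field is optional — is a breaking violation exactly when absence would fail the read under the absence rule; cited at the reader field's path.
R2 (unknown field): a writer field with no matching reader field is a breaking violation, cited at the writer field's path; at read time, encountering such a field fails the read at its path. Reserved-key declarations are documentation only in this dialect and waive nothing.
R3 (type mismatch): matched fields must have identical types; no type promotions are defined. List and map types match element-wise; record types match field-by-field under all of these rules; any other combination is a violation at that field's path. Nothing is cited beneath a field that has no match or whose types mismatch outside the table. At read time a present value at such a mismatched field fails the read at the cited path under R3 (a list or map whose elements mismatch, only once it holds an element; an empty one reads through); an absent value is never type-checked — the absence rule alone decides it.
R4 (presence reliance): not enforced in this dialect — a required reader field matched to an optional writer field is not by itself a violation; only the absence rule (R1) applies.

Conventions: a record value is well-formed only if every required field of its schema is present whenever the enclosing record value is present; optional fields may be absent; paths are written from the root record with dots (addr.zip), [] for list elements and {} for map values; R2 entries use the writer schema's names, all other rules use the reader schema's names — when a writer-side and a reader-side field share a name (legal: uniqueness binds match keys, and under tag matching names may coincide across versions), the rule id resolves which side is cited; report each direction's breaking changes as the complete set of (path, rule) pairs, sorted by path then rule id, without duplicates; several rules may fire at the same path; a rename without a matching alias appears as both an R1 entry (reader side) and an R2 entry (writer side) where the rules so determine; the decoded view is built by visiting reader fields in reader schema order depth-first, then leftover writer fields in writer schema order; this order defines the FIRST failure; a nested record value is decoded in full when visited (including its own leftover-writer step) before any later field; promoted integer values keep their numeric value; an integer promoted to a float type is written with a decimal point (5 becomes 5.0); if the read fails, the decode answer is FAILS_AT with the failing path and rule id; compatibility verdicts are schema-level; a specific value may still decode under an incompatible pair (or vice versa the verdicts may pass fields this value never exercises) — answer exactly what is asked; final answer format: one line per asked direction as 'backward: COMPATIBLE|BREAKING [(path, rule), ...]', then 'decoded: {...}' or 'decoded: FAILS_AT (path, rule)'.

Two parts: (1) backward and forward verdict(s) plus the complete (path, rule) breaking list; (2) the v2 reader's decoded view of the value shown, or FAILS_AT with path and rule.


backward: BREAKING [(attrs, R2), (owner, R1)]; forward: COMPATIBLE []; decoded: FAILS_AT (attrs, R2)

arrows below run writer -> reader for Event
backward analysis of Event with v2 as reader and v1 as writer:
  owner: string -> string, writer optional; from owner
  latitude: float32 -> float32, writer required; from score
  verified: bool -> bool, writer required; from verified
  attrs (writer side), unknown to reader
  R2 fires at attrs
  R1 fires at owner
  backward on Event therefore BREAKING (2)
forward analysis of Event with v1 as reader and v2 as writer:
  attrs: no writer match
  owner: string -> string, writer required; from owner
  score: float32 -> float32, writer required; from latitude
  verified: bool -> bool, writer required; from verified
  => no violations; forward on Event: COMPATIBLE
decoding the Event value with the v2 reader:
  owner := "gamma"
  latitude := -0.5 (from writer score)
  verified := false
  read fails at attrs under R2 (unknown field)
  => FAILS_AT (attrs, R2)


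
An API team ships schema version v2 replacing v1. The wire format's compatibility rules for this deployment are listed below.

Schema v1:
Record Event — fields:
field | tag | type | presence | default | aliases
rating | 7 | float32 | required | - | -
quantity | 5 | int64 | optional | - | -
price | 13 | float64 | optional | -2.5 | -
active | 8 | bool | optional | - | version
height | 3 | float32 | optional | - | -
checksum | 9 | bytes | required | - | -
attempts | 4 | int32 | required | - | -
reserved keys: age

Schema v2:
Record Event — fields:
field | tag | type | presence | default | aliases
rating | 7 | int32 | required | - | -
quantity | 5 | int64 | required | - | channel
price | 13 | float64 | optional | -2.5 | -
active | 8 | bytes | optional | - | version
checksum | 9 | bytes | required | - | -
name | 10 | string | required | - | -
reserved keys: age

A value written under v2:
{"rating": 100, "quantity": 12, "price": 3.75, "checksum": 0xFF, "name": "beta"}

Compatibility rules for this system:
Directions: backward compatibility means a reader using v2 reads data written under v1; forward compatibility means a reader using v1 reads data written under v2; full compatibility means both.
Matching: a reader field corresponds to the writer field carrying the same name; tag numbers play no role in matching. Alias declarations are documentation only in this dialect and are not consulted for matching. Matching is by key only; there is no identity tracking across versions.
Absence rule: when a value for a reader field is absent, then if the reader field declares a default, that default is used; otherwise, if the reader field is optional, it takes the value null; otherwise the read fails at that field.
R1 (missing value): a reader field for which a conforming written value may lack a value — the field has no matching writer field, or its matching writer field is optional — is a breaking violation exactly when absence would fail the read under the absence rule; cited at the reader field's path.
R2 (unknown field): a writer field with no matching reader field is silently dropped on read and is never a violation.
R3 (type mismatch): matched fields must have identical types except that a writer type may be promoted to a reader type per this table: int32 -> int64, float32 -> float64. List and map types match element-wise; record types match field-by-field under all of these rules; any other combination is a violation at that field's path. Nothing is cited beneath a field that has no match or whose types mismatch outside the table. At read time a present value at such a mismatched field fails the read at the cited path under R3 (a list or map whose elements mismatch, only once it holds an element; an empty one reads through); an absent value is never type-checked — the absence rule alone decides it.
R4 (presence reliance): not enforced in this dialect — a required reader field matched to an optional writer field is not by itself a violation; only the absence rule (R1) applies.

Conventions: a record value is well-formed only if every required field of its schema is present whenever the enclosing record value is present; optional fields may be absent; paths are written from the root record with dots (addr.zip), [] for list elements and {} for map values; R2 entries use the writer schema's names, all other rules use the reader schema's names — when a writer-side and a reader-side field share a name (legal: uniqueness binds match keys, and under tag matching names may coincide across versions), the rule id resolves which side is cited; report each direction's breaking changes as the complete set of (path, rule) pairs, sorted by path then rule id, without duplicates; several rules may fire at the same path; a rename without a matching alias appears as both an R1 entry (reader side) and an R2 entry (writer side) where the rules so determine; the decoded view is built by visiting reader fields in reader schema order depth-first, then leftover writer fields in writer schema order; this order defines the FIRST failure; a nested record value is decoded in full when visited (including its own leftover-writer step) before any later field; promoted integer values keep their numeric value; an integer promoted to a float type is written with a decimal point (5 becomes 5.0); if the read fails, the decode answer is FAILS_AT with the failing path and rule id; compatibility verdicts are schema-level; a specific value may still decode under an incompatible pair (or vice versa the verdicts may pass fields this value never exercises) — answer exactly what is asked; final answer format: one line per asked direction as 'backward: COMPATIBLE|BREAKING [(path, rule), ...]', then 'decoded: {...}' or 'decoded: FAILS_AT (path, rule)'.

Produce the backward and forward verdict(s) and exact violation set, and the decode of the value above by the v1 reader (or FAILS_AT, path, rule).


in Event below, arrows point writer -> reader
backward analysis of Event with v2 as reader and v1 as writer:
  rating: paired with writer rating (float32 -> int32; writer required)
  quantity: paired with writer quantity (int64 -> int64; writer optional)
  price: paired with writer price (float64 -> float64; writer optional)
  active: paired with writer active (bool -> bytes; writer optional)
  checksum: paired with writer checksum (bytes -> bytes; writer required)
  no writer field matches reader name
  writer height: unknown to reader
  writer attempts: unknown to reader
  violation R3 at active
  violation R1 at name
  violation R1 at quantity
  violation R3 at rating
  => backward: BREAKING (4)
forward analysis of Event with v1 as reader and v2 as writer:
  rating: paired with writer rating (int32 -> float32; writer required)
  quantity: paired with writer quantity (int64 -> int64; writer required)
  price: paired with writer price (float64 -> float64; writer optional)
  active: paired with writer active (bytes -> bool; writer optional)
  no writer field matches reader height
  checksum: paired with writer checksum (bytes -> bytes; writer required)
  no writer field matches reader attempts
  writer name: unknown to reader
  violation R3 at active
  violation R1 at attempts
  violation R3 at rating
  => forward: BREAKING (3)
decoding the Event value with the v1 reader:
  read fails at rating under R3
  => FAILS_AT (rating, R3)

backward: BREAKING [(active, R3), (name, R1), (quantity, R1), (rating, R3)]; forward: BREAKING [(active, R3), (attempts, R1), (rating, R3)]; decoded: FAILS_AT (rating, R3)


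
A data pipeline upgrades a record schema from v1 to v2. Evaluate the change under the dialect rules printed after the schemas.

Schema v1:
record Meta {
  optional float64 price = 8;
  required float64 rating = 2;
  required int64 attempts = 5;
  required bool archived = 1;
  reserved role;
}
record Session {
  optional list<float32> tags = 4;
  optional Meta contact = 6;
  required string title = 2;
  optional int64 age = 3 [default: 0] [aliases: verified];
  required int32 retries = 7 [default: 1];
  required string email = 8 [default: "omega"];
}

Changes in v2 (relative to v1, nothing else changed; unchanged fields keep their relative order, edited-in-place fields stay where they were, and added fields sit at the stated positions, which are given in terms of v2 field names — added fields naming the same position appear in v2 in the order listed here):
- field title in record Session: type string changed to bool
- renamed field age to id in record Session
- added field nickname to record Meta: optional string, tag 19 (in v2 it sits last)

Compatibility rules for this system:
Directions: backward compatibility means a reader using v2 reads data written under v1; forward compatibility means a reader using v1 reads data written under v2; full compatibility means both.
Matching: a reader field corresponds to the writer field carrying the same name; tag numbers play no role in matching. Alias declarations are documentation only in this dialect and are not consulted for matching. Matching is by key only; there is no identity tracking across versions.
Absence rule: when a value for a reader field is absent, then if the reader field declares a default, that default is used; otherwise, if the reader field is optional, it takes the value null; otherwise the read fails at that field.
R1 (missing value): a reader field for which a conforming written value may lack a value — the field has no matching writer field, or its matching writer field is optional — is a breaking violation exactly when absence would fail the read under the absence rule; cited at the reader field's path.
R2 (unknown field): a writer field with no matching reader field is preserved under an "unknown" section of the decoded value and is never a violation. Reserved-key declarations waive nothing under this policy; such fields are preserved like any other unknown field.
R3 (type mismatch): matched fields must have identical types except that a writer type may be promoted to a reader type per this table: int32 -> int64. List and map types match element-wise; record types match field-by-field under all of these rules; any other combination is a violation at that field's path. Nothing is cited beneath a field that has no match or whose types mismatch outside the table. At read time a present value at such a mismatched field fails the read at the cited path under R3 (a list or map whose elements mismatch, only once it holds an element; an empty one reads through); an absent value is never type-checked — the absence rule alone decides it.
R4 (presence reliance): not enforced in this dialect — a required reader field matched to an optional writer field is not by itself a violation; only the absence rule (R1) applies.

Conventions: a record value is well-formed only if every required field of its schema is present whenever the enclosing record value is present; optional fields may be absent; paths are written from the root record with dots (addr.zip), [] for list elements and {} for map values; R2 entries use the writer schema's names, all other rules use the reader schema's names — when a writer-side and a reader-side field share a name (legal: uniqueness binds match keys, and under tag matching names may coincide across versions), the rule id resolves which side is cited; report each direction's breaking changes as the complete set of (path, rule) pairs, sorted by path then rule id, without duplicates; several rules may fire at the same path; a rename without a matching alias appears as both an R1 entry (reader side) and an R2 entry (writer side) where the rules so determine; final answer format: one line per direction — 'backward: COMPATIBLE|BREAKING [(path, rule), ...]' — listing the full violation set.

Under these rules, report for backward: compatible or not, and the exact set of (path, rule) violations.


the writer's type comes first in each Session pair
checking backward for Session: reader v2 against writer v1:
  tags <- tags (list<float32> -> list<float32>, writer optional)
  contact <- contact (Meta -> Meta, writer optional)
  title <- title (string -> bool, writer required)
  id: no writer match
  retries <- retries (int32 -> int32, writer required)
  email <- email (string -> string, writer required)
  writer age: unknown to reader
  contact.price <- contact.price (float64 -> float64, writer optional)
  contact.rating <- contact.rating (float64 -> float64, writer required)
  contact.attempts <- contact.attempts (int64 -> int64, writer required)
  contact.archived <- contact.archived (bool -> bool, writer required)
  contact.nickname: no writer match
  violation R3 at title
  => backward: BREAKING (1)
diffs on Session not affecting the asked answer:
  renamed field age to id in record Session -> no rule fires on it in Session's dialect; the asked verdict holds
  added field nickname to record Meta: optional string, tag 19 (in v2 it sits last) -> no rule fires on it in Session's dialect; the asked verdict holds

backward: BREAKING [(title, R3)]


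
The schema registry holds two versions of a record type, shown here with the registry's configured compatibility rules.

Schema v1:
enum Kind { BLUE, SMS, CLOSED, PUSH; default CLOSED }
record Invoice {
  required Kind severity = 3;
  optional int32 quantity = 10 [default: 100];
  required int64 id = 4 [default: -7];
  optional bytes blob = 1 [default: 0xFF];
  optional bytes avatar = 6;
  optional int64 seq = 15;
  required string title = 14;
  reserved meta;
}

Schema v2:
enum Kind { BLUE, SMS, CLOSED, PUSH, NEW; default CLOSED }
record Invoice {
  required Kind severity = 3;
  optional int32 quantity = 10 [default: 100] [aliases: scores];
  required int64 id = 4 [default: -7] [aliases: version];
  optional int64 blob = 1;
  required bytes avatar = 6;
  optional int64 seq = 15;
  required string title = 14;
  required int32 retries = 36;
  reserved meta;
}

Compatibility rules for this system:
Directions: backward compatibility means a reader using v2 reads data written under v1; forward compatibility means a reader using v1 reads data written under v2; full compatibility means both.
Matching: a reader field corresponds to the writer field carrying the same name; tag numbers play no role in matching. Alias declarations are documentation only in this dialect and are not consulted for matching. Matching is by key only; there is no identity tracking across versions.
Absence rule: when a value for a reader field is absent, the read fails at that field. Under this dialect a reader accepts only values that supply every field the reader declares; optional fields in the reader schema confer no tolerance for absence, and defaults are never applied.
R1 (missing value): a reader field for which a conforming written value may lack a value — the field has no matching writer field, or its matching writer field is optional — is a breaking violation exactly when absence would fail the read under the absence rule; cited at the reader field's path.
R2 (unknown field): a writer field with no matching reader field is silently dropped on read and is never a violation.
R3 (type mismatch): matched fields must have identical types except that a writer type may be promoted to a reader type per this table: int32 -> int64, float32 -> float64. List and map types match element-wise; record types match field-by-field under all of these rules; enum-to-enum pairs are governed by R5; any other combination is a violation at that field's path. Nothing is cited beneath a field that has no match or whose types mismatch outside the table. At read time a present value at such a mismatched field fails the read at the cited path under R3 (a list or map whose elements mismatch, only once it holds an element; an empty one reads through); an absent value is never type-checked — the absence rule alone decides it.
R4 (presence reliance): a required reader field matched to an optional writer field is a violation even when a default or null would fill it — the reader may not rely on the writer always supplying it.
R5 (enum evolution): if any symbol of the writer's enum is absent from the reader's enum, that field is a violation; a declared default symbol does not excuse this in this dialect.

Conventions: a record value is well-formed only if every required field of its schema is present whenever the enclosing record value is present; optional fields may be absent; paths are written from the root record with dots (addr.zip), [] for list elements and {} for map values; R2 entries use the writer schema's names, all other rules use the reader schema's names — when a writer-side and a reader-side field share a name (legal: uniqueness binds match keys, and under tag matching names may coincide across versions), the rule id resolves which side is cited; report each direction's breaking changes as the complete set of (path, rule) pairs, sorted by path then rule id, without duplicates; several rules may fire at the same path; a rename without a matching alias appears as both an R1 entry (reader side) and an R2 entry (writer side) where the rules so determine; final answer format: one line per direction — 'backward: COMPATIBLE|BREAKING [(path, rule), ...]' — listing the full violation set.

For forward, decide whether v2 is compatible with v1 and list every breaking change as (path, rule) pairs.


forward: BREAKING [(blob, R1), (blob, R3), (quantity, R1), (seq, R1), (severity, R5)]

each type pair in Invoice: writer, then reader
forward analysis of Invoice with v1 as reader and v2 as writer:
  severity: paired with writer severity (Kind -> Kind; writer required)
  quantity: paired with writer quantity (int32 -> int32; writer optional)
  id: paired with writer id (int64 -> int64; writer required)
  blob: paired with writer blob (int64 -> bytes; writer optional)
  avatar: paired with writer avatar (bytes -> bytes; writer required)
  seq: paired with writer seq (int64 -> int64; writer optional)
  title: paired with writer title (string -> string; writer required)
  leftover writer field: retries
  R1 fires at blob
  R3 fires at blob
  R1 fires at quantity
  R1 fires at seq
  R5 fires at severity
  => forward verdict for Invoice: BREAKING, 5 violation(s)
remaining Invoice differences; none change what is asked:
  added field retries to record Invoice: required int32, tag 36 (in v2 it sits last) -> affects backward compatibility only, which is not asked


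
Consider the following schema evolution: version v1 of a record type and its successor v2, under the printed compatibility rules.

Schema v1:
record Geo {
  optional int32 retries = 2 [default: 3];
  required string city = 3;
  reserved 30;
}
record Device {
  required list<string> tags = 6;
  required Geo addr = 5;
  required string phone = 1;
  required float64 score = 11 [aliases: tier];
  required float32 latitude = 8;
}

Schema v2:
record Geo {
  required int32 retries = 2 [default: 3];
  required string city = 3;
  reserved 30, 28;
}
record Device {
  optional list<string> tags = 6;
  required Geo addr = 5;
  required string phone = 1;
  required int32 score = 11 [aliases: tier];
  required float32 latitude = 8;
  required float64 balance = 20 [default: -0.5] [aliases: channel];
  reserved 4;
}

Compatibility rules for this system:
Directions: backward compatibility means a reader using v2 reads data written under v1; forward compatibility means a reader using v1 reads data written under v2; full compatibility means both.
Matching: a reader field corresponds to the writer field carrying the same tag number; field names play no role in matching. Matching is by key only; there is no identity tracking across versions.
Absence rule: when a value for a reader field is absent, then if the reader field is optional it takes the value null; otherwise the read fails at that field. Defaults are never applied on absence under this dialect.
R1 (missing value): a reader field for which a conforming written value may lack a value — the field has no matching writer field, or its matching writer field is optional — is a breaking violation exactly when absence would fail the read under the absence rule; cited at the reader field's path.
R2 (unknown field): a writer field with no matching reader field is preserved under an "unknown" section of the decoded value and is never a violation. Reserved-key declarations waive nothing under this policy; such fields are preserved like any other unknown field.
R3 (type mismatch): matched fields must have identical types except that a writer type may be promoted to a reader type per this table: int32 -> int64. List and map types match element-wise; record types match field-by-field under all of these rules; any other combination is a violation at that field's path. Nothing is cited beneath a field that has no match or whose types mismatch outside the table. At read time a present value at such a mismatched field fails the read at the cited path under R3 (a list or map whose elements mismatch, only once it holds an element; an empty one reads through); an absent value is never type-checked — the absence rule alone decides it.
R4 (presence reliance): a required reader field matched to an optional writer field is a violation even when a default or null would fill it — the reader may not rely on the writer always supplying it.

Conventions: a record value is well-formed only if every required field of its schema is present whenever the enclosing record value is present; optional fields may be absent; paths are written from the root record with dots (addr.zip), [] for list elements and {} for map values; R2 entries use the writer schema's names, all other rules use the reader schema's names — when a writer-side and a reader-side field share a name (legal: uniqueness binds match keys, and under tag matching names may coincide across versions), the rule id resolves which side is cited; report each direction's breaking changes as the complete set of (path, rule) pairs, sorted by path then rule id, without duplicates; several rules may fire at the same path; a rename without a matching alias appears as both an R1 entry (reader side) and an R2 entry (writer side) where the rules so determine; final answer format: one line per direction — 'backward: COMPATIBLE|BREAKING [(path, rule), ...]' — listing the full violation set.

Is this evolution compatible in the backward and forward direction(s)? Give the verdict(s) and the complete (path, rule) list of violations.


backward: BREAKING [(addr.retries, R1), (addr.retries, R4), (balance, R1), (score, R3)]; forward: BREAKING [(score, R3), (tags, R1), (tags, R4)]

in Device below, arrows point writer -> reader
backward for Device (reader v2, writer v1):
  writer required, list<string> -> list<string>: reader tags maps from writer tags
  writer required, Geo -> Geo: reader addr maps from writer addr
  writer required, string -> string: reader phone maps from writer phone
  writer required, float64 -> int32: reader score maps from writer score
  writer required, float32 -> float32: reader latitude maps from writer latitude
  balance has no writer counterpart
  writer optional, int32 -> int32: reader addr.retries maps from writer addr.retries
  writer required, string -> string: reader addr.city maps from writer addr.city
  R1 fires at addr.retries
  R4 fires at addr.retries
  R1 fires at balance
  R3 fires at score
  => backward verdict for Device: BREAKING, 4 violation(s)
forward for Device (reader v1, writer v2):
  writer optional, list<string> -> list<string>: reader tags maps from writer tags
  writer required, Geo -> Geo: reader addr maps from writer addr
  writer required, string -> string: reader phone maps from writer phone
  writer required, int32 -> float64: reader score maps from writer score
  writer required, float32 -> float32: reader latitude maps from writer latitude
  balance (writer side), unknown to reader
  writer required, int32 -> int32: reader addr.retries maps from writer addr.retries
  writer required, string -> string: reader addr.city maps from writer addr.city
  R3 fires at score
  R1 fires at tags
  R4 fires at tags
  => forward verdict for Device: BREAKING, 3 violation(s)


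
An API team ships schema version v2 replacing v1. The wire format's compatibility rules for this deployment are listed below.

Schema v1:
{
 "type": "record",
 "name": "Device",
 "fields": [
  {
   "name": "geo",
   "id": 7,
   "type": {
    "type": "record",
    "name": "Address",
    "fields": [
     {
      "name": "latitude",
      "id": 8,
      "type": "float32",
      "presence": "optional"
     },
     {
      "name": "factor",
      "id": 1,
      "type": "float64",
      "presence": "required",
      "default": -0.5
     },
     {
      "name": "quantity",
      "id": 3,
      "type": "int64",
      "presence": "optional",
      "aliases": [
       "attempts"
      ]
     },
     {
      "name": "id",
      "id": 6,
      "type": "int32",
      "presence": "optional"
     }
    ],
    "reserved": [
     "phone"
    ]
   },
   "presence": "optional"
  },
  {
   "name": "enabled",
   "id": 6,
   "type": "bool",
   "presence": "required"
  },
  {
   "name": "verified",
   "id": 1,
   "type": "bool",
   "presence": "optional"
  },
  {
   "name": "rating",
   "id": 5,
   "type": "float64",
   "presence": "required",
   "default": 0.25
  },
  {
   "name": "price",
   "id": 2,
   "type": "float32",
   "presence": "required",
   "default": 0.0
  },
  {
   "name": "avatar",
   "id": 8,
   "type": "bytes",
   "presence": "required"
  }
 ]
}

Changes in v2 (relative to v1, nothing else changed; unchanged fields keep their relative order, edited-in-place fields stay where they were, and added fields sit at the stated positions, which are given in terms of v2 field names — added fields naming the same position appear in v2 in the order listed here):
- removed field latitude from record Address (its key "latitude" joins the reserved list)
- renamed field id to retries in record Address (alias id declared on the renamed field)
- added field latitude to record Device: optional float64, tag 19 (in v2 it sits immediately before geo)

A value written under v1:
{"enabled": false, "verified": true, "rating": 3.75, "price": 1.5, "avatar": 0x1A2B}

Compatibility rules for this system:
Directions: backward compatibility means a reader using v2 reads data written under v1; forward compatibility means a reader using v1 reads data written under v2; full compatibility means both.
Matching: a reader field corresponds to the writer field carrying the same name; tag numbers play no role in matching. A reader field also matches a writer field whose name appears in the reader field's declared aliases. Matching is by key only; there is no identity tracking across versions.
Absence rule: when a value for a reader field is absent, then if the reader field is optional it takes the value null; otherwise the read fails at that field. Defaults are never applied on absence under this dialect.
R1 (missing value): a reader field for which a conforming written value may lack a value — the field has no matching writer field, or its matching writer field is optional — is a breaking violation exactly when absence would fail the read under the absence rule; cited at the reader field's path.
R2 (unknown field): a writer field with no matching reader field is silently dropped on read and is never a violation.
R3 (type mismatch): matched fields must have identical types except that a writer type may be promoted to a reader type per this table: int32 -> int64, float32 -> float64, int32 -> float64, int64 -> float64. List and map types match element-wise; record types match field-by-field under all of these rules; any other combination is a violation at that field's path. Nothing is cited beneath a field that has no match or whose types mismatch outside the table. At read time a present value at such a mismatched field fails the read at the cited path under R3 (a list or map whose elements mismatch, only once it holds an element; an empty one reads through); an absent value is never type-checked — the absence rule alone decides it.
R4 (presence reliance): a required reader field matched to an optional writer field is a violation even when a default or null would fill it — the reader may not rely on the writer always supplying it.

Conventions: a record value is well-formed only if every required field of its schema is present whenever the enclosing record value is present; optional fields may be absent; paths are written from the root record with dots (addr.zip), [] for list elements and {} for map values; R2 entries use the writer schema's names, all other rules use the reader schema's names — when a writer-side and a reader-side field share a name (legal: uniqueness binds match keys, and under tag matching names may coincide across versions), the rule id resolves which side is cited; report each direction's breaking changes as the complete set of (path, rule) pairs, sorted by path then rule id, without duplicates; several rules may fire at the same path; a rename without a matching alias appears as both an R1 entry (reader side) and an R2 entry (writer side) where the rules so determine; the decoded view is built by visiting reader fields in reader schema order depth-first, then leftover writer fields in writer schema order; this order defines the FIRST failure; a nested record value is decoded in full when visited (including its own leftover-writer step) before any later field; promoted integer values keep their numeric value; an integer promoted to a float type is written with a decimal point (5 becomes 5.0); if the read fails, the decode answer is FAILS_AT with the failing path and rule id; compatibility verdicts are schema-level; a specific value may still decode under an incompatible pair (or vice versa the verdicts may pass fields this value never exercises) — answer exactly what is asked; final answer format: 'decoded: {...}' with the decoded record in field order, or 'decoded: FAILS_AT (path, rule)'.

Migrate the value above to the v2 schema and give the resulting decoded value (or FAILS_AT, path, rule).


arrows below run writer -> reader for Device
decode (reader v2):
  latitude := null (not supplied -> null)
  geo := null (not supplied -> null)
  enabled := false
  verified := true
  rating := 3.75
  price := 1.5
  avatar := 0x1A2B
  => decoded: {"latitude": null, "geo": null, "enabled": false, "verified": true, "rating": 3.75, "price": 1.5, "avatar": 0x1A2B}
the other Device changes do not affect what is asked:
  removed field latitude from record Address (its key "latitude" joins the reserved list) -> triggers nothing under the printed rules; the Device answer is the same either way
  renamed field id to retries in record Address (alias id declared on the renamed field) -> triggers nothing under the printed rules; the Device answer is the same either way

decoded: {"latitude": null, "geo": null, "enabled": false, "verified": true, "rating": 3.75, "price": 1.5, "avatar": 0x1A2B}


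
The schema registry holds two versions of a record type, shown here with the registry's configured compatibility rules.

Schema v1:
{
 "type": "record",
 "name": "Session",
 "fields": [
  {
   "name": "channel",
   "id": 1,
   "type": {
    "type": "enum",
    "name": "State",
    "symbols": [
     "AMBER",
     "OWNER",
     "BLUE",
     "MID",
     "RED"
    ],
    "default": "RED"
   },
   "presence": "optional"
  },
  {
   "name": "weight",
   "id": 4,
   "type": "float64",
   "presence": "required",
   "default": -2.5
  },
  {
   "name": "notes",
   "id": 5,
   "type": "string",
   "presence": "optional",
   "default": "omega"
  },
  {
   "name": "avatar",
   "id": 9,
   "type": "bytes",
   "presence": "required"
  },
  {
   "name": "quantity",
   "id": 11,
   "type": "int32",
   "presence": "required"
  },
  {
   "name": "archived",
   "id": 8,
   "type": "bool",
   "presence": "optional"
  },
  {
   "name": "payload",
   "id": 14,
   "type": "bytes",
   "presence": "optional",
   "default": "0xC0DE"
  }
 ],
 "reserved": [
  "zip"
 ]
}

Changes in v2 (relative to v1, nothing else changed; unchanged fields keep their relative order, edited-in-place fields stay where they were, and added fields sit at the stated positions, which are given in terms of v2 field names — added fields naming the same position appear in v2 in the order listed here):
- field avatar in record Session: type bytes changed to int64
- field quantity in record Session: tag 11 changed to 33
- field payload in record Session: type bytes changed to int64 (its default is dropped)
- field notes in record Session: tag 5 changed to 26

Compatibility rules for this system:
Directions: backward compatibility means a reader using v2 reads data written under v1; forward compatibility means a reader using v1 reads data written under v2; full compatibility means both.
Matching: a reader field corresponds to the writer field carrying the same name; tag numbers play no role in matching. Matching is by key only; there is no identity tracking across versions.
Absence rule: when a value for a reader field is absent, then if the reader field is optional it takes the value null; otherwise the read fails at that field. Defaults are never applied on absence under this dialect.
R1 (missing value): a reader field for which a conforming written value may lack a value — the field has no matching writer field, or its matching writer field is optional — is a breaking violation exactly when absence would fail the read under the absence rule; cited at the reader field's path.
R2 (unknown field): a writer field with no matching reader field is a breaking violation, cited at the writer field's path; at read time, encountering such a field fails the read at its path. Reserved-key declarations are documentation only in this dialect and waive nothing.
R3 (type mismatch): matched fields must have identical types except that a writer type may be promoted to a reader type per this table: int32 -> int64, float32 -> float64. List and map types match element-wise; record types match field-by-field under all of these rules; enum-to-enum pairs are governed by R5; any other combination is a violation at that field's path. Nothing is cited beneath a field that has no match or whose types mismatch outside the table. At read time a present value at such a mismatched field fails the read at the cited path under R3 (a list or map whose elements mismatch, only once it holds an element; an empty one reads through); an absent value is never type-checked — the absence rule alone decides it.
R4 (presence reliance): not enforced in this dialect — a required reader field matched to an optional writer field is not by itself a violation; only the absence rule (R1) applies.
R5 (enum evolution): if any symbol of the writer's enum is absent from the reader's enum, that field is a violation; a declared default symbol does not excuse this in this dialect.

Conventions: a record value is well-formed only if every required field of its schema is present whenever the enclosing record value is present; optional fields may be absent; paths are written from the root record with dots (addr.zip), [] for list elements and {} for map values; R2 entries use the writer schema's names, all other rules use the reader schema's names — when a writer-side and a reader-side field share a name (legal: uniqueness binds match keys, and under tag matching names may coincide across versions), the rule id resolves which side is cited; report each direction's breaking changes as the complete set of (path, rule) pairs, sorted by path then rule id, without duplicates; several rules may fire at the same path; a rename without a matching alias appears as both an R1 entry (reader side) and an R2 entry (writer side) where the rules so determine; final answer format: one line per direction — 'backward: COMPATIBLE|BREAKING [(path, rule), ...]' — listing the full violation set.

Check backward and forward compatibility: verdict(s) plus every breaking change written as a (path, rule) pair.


backward: BREAKING [(avatar, R3), (payload, R3)]; forward: BREAKING [(avatar, R3), (payload, R3)]

each type pair in Session: writer, then reader
backward on Session — v2 reading data written by v1:
  channel: State -> State, writer optional; from channel
  weight: float64 -> float64, writer required; from weight
  notes: string -> string, writer optional; from notes
  avatar: bytes -> int64, writer required; from avatar
  quantity: int32 -> int32, writer required; from quantity
  archived: bool -> bool, writer optional; from archived
  payload: bytes -> int64, writer optional; from payload
  breaking: (avatar, R3)
  breaking: (payload, R3)
  => 2 violation(s): backward is BREAKING for Session
forward on Session — v1 reading data written by v2:
  channel: State -> State, writer optional; from channel
  weight: float64 -> float64, writer required; from weight
  notes: string -> string, writer optional; from notes
  avatar: int64 -> bytes, writer required; from avatar
  quantity: int32 -> int32, writer required; from quantity
  archived: bool -> bool, writer optional; from archived
  payload: int64 -> bytes, writer optional; from payload
  breaking: (avatar, R3)
  breaking: (payload, R3)
  => 2 violation(s): forward is BREAKING for Session
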